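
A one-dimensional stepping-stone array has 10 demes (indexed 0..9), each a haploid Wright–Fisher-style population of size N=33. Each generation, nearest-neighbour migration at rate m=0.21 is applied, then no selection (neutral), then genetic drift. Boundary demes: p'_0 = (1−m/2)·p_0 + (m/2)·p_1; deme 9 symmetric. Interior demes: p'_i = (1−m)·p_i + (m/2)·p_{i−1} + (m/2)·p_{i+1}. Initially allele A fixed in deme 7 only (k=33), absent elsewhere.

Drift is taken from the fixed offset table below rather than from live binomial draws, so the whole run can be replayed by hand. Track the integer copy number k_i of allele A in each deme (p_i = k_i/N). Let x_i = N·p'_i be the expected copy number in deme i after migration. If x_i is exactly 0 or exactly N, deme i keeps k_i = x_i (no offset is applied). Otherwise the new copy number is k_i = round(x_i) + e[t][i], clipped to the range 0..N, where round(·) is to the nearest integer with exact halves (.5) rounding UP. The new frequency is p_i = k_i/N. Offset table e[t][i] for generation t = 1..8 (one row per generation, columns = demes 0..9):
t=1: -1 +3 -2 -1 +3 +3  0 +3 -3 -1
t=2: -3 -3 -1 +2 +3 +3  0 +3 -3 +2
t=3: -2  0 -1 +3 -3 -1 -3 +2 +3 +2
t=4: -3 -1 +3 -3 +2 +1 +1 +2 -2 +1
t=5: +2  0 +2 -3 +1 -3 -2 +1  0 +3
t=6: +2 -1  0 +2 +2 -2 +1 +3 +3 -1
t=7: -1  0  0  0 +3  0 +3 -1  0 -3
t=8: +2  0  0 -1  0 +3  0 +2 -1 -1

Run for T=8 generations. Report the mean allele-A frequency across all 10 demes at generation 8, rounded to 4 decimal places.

t=0: k=[0 0 0 0 0 0 0 33 0 0]
t=1: x=[0.0000 0.0000 0.0000 0.0000 0.0000 0.0000 3.4650 26.0700 3.4650 0.0000] k=[0 0 0 0 0 0 3 29 0 0]
t=2: x=[0.0000 0.0000 0.0000 0.0000 0.0000 0.3150 5.4150 23.2250 3.0450 0.0000] k=[0 0 0 0 0 3 5 26 0 0]
t=3: x=[0.0000 0.0000 0.0000 0.0000 0.3150 2.8950 6.9950 21.0650 2.7300 0.0000] k=[0 0 0 0 0 2 4 23 6 0]
t=4: x=[0.0000 0.0000 0.0000 0.0000 0.2100 2.0000 5.7850 19.2200 7.1550 0.6300] k=[0 0 0 0 2 3 7 21 5 2]
t=5: x=[0.0000 0.0000 0.0000 0.2100 1.8950 3.3150 8.0500 17.8500 6.3650 2.3150] k=[0 0 0 0 3 0 6 19 6 5]
t=6: x=[0.0000 0.0000 0.0000 0.3150 2.3700 0.9450 6.7350 16.2700 7.2600 5.1050] k=[0 0 0 2 4 0 8 19 10 4]
t=7: x=[0.0000 0.0000 0.2100 2.0000 3.3700 1.2600 8.3150 16.9000 10.3150 4.6300] k=[0 0 0 2 6 1 11 16 10 2]
t=8: x=[0.0000 0.0000 0.2100 2.2100 5.0550 2.5750 10.4750 14.8450 9.7900 2.8400] k=[0 0 0 1 5 6 10 17 9 2]

0.1515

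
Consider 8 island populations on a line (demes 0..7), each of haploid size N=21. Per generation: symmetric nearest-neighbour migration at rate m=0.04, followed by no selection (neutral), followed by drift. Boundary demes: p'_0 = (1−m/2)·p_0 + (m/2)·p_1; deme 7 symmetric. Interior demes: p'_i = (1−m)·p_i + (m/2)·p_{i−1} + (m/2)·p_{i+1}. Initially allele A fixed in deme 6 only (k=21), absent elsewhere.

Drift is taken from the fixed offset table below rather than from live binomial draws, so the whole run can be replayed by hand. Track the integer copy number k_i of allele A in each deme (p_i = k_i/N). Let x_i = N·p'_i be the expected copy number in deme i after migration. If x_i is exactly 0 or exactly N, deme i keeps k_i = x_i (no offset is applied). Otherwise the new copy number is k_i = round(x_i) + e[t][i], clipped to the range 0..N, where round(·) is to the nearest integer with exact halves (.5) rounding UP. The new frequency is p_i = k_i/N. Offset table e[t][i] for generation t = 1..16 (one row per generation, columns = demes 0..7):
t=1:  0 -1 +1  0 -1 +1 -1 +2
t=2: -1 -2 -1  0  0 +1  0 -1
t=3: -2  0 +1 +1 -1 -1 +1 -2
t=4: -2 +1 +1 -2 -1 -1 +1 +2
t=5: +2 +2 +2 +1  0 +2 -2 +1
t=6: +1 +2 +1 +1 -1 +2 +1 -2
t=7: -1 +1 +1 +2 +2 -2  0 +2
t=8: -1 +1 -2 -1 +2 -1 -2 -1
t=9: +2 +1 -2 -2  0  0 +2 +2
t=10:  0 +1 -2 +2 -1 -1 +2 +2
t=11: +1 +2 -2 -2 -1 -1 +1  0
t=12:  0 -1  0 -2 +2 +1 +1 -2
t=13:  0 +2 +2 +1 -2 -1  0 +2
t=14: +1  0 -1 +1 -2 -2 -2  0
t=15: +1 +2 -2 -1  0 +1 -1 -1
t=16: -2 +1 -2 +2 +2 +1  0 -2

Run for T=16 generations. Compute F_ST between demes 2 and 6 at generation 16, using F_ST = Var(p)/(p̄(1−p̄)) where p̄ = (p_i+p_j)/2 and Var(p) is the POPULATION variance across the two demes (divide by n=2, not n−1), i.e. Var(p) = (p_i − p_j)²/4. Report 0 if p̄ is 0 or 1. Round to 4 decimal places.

t=0: k=[0 0 0 0 0 0 21 0]
t=1: x=[0.0000 0.0000 0.0000 0.0000 0.0000 0.4200 20.1600 0.4200] k=[0 0 0 0 0 1 19 2]
t=2: x=[0.0000 0.0000 0.0000 0.0000 0.0200 1.3400 18.3000 2.3400] k=[0 0 0 0 0 2 18 1]
t=3: x=[0.0000 0.0000 0.0000 0.0000 0.0400 2.2800 17.3400 1.3400] k=[0 0 0 0 0 1 18 0]
t=4: x=[0.0000 0.0000 0.0000 0.0000 0.0200 1.3200 17.3000 0.3600] k=[0 0 0 0 0 0 18 2]
t=5: x=[0.0000 0.0000 0.0000 0.0000 0.0000 0.3600 17.3200 2.3200] k=[0 0 0 0 0 2 15 3]
t=6: x=[0.0000 0.0000 0.0000 0.0000 0.0400 2.2200 14.5000 3.2400] k=[0 0 0 0 0 4 16 1]
t=7: x=[0.0000 0.0000 0.0000 0.0000 0.0800 4.1600 15.4600 1.3000] k=[0 0 0 0 2 2 15 3]
t=8: x=[0.0000 0.0000 0.0000 0.0400 1.9600 2.2600 14.5000 3.2400] k=[0 0 0 0 4 1 13 2]
t=9: x=[0.0000 0.0000 0.0000 0.0800 3.8600 1.3000 12.5400 2.2200] k=[0 0 0 0 4 1 15 4]
t=10: x=[0.0000 0.0000 0.0000 0.0800 3.8600 1.3400 14.5000 4.2200] k=[0 0 0 2 3 0 17 6]
t=11: x=[0.0000 0.0000 0.0400 1.9800 2.9200 0.4000 16.4400 6.2200] k=[0 0 0 0 2 0 17 6]
t=12: x=[0.0000 0.0000 0.0000 0.0400 1.9200 0.3800 16.4400 6.2200] k=[0 0 0 0 4 1 17 4]
t=13: x=[0.0000 0.0000 0.0000 0.0800 3.8600 1.3800 16.4200 4.2600] k=[0 0 0 1 2 0 16 6]
t=14: x=[0.0000 0.0000 0.0200 1.0000 1.9400 0.3600 15.4800 6.2000] k=[0 0 0 2 0 0 13 6]
t=15: x=[0.0000 0.0000 0.0400 1.9200 0.0400 0.2600 12.6000 6.1400] k=[0 0 0 1 0 1 12 5]
t=16: x=[0.0000 0.0000 0.0200 0.9600 0.0400 1.2000 11.6400 5.1400] k=[0 0 0 3 2 2 12 3]

0.4000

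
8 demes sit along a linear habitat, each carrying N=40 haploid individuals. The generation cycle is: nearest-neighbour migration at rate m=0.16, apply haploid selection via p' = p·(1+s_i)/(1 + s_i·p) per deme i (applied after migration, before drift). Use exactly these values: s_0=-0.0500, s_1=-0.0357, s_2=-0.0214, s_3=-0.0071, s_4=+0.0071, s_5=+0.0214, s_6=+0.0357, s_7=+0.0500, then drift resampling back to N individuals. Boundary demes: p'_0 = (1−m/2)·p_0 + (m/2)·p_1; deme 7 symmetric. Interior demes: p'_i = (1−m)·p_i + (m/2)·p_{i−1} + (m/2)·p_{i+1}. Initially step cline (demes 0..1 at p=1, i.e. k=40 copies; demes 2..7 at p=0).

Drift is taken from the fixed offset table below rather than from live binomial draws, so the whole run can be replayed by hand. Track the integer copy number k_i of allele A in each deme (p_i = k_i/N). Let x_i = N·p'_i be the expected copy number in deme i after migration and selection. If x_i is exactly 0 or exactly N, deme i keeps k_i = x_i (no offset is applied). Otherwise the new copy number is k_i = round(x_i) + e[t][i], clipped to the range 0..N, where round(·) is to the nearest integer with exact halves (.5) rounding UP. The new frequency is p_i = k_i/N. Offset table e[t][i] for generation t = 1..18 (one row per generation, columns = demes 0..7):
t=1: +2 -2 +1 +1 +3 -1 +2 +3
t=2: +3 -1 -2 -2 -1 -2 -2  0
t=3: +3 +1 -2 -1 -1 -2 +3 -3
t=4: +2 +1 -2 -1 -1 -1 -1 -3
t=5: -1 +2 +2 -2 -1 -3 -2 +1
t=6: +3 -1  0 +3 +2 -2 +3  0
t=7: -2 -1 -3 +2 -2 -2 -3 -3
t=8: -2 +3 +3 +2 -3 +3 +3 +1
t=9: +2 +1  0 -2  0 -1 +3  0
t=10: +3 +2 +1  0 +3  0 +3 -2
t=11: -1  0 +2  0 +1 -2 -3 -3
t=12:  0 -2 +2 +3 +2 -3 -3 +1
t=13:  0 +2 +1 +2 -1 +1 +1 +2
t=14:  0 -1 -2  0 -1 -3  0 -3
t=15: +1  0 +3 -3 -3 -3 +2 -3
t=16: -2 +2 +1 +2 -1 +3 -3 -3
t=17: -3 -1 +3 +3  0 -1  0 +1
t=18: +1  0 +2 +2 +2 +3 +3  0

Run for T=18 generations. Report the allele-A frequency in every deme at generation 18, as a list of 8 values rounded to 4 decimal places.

[0.6500, 0.6000, 0.6000, 0.4000, 0.1250, 0.1250, 0.0750, 0.0000]

t=0: k=[40 40 0 0 0 0 0 0]
t=1: x=[40.0000 36.6913 3.1369 0.0000 0.0000 0.0000 0.0000 0.0000] k=[40 35 4 0 0 0 0 0]
t=2: x=[39.5792 32.7057 6.0481 0.3177 0.0000 0.0000 0.0000 0.0000] k=[40 32 4 0 0 0 0 0]
t=3: x=[39.3269 30.1323 5.8117 0.3177 0.0000 0.0000 0.0000 0.0000] k=[40 31 4 0 0 0 0 0]
t=4: x=[39.2428 29.2771 5.7329 0.3177 0.0000 0.0000 0.0000 0.0000] k=[40 30 4 0 0 0 0 0]
t=5: x=[39.1588 28.4233 5.6542 0.3177 0.0000 0.0000 0.0000 0.0000] k=[38 30 8 0 0 0 0 0]
t=6: x=[37.2307 28.5858 8.9686 0.6355 0.0000 0.0000 0.0000 0.0000] k=[40 28 9 4 0 0 0 0]
t=7: x=[38.9907 27.1247 9.9573 4.0540 0.3223 0.0000 0.0000 0.0000] k=[37 26 7 6 0 0 0 0]
t=8: x=[35.9365 25.0210 8.2968 5.5658 0.4834 0.0000 0.0000 0.0000] k=[34 28 11 8 0 0 0 0]
t=9: x=[33.2366 26.8005 11.9380 7.5562 0.6445 0.0000 0.0000 0.0000] k=[35 28 12 6 1 0 0 0]
t=10: x=[34.1899 26.9626 12.6125 6.0434 1.3291 0.0817 0.0000 0.0000] k=[37 29 14 6 4 0 0 0]
t=11: x=[36.1867 28.1389 14.3603 6.4414 3.8646 0.3268 0.0000 0.0000] k=[35 28 16 6 5 0 0 0]
t=12: x=[34.1899 27.2868 15.9521 6.6803 4.7093 0.4085 0.0000 0.0000] k=[34 25 18 10 7 0 0 0]
t=13: x=[32.9883 24.8191 17.7063 10.3453 6.7195 0.5718 0.0000 0.0000] k=[33 27 19 12 6 2 0 0]
t=14: x=[32.2031 26.5170 18.8643 12.0200 6.1970 2.2037 0.1657 0.0000] k=[32 26 17 12 5 0 0 0]
t=15: x=[31.1722 25.4249 17.1079 11.7807 5.1919 0.4085 0.0000 0.0000] k=[32 25 20 9 2 0 0 0]
t=16: x=[31.0898 24.8191 19.3039 9.2692 2.4160 0.1634 0.0000 0.0000] k=[29 27 20 11 1 3 0 0]
t=17: x=[28.4226 26.2741 19.6237 10.8635 1.9732 2.6520 0.2485 0.0000] k=[25 25 23 14 2 2 0 0]
t=18: x=[24.5161 24.4963 22.2266 13.6958 2.9795 1.8775 0.1657 0.0000] k=[26 24 24 16 5 5 3 0]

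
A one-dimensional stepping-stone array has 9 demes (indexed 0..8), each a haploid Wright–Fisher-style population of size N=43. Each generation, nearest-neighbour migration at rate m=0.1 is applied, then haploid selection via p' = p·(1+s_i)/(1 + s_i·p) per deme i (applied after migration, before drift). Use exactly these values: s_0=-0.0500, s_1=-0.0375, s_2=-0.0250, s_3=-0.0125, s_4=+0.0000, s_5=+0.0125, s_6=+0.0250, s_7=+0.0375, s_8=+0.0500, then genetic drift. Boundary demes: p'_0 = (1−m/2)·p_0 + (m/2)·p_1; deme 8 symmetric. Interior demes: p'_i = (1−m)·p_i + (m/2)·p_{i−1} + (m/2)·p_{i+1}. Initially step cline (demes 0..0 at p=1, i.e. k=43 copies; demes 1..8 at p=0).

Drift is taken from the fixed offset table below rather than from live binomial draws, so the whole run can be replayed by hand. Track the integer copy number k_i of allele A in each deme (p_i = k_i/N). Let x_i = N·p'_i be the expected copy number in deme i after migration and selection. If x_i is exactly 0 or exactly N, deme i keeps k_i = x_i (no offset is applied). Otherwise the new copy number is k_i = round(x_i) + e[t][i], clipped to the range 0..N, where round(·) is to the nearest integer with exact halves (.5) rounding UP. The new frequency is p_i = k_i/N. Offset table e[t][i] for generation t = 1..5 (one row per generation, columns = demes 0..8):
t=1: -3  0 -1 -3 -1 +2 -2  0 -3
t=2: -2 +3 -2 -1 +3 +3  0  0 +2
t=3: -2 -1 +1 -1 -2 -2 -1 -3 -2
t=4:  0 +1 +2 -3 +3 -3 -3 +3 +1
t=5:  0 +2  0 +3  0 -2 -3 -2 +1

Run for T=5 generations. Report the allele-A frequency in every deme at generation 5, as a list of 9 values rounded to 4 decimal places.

t=0: k=[43 0 0 0 0 0 0 0 0]
t=1: x=[40.7428 2.0733 0.0000 0.0000 0.0000 0.0000 0.0000 0.0000 0.0000] k=[38 2 0 0 0 0 0 0 0]
t=2: x=[35.9012 3.5728 0.0975 0.0000 0.0000 0.0000 0.0000 0.0000 0.0000] k=[34 7 0 0 0 0 0 0 0]
t=3: x=[32.2416 7.7541 0.3413 0.0000 0.0000 0.0000 0.0000 0.0000 0.0000] k=[30 7 1 0 0 0 0 0 0]
t=4: x=[28.3588 7.6077 1.2196 0.0494 0.0000 0.0000 0.0000 0.0000 0.0000] k=[28 9 3 0 0 0 0 0 0]
t=5: x=[26.5320 9.3670 3.0769 0.1481 0.0000 0.0000 0.0000 0.0000 0.0000] k=[27 11 3 3 0 0 0 0 0]

[0.6279, 0.2558, 0.0698, 0.0698, 0.0000, 0.0000, 0.0000, 0.0000, 0.0000]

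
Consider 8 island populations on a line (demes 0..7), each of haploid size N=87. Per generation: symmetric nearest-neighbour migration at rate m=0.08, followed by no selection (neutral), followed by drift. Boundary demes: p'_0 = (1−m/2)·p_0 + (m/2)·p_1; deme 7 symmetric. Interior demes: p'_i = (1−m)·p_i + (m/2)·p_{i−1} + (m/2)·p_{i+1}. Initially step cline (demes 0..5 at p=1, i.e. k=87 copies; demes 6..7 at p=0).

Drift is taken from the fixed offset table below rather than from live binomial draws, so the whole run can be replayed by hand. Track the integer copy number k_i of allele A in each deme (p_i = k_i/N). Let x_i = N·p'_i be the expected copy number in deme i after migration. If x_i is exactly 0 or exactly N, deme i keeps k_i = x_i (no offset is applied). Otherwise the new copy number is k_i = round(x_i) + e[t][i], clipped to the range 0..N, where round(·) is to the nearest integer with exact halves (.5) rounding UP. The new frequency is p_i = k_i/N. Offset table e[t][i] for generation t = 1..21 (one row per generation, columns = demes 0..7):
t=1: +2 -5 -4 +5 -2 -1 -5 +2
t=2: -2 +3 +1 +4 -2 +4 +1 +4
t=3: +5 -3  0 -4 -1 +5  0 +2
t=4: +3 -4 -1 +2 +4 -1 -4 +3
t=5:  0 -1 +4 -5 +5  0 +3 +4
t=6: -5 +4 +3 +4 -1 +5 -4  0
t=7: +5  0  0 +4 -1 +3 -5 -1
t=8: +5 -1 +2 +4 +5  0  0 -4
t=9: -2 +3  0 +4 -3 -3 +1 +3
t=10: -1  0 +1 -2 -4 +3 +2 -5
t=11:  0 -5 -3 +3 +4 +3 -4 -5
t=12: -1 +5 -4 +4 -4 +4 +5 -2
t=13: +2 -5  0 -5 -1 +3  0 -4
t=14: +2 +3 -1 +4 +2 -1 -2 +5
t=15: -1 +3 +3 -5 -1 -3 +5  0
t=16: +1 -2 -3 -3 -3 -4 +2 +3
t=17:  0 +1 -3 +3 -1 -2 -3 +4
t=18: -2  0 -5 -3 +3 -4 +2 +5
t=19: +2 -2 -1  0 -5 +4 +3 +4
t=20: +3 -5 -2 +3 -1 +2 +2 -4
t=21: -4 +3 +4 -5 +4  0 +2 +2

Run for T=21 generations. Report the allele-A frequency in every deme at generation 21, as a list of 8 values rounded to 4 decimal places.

[0.9540, 0.9310, 0.8736, 0.8506, 0.8736, 0.7126, 0.4828, 0.2874]

t=0: k=[87 87 87 87 87 87 0 0]
t=1: x=[87.0000 87.0000 87.0000 87.0000 87.0000 83.5200 3.4800 0.0000] k=[87 87 87 87 87 83 0 0]
t=2: x=[87.0000 87.0000 87.0000 87.0000 86.8400 79.8400 3.3200 0.0000] k=[87 87 87 87 85 84 4 0]
t=3: x=[87.0000 87.0000 87.0000 86.9200 85.0400 80.8400 7.0400 0.1600] k=[87 87 87 83 84 86 7 2]
t=4: x=[87.0000 87.0000 86.8400 83.2000 84.0400 82.7600 9.9600 2.2000] k=[87 87 86 85 87 82 6 5]
t=5: x=[87.0000 86.9600 86.0000 85.1200 86.7200 79.1600 9.0000 5.0400] k=[87 86 87 80 87 79 12 9]
t=6: x=[86.9600 86.0800 86.6800 80.5600 86.4000 76.6400 14.5600 9.1200] k=[82 87 87 85 85 82 11 9]
t=7: x=[82.2000 86.8000 86.9200 85.0800 84.8800 79.2800 13.7600 9.0800] k=[87 87 87 87 84 82 9 8]
t=8: x=[87.0000 87.0000 87.0000 86.8800 84.0400 79.1600 11.8800 8.0400] k=[87 87 87 87 87 79 12 4]
t=9: x=[87.0000 87.0000 87.0000 87.0000 86.6800 76.6400 14.3600 4.3200] k=[87 87 87 87 84 74 15 7]
t=10: x=[87.0000 87.0000 87.0000 86.8800 83.7200 72.0400 17.0400 7.3200] k=[87 87 87 85 80 75 19 2]
t=11: x=[87.0000 87.0000 86.9200 84.8800 80.0000 72.9600 20.5600 2.6800] k=[87 87 84 87 84 76 17 0]
t=12: x=[87.0000 86.8800 84.2400 86.7600 83.8000 73.9600 18.6800 0.6800] k=[87 87 80 87 80 78 24 0]
t=13: x=[87.0000 86.7200 80.5600 86.4400 80.2000 75.9200 25.2000 0.9600] k=[87 82 81 81 79 79 25 0]
t=14: x=[86.8000 82.1600 81.0400 80.9200 79.0800 76.8400 26.1600 1.0000] k=[87 85 80 85 81 76 24 6]
t=15: x=[86.9200 84.8800 80.4000 84.6400 80.9600 74.1200 25.3600 6.7200] k=[86 87 83 80 80 71 30 7]
t=16: x=[86.0400 86.8000 83.0400 80.1200 79.6400 69.7200 30.7200 7.9200] k=[87 85 80 77 77 66 33 11]
t=17: x=[86.9200 84.8800 80.0800 77.1200 76.5600 65.1200 33.4400 11.8800] k=[87 86 77 80 76 63 30 16]
t=18: x=[86.9600 85.6800 77.4800 79.7200 75.6400 62.2000 30.7600 16.5600] k=[85 86 72 77 79 58 33 22]
t=19: x=[85.0400 85.4000 72.7600 76.8800 78.0800 57.8400 33.5600 22.4400] k=[87 83 72 77 73 62 37 26]
t=20: x=[86.8400 82.7200 72.6400 76.6400 72.7200 61.4400 37.5600 26.4400] k=[87 78 71 80 72 63 40 22]
t=21: x=[86.6400 78.0800 71.6400 79.3200 71.9600 62.4400 40.2000 22.7200] k=[83 81 76 74 76 62 42 25]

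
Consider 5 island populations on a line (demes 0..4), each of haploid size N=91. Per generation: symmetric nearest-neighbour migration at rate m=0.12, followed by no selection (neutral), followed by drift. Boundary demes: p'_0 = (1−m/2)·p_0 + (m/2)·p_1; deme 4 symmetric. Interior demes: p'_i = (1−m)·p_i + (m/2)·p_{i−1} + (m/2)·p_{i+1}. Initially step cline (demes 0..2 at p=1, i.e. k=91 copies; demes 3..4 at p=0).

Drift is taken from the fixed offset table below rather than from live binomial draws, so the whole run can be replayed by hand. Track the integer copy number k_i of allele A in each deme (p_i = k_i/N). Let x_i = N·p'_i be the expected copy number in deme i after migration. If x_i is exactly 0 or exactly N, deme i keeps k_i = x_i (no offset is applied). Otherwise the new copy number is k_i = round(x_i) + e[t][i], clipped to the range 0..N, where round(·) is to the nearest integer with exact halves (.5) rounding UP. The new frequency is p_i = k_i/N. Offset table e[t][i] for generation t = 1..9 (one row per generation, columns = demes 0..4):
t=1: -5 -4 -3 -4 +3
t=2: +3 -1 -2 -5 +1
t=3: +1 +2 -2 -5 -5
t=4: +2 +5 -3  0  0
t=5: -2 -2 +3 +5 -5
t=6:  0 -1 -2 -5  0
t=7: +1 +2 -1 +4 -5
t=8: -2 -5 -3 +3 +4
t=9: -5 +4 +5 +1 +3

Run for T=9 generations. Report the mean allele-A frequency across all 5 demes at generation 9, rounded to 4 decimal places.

t=0: k=[91 91 91 0 0]
t=1: x=[91.0000 91.0000 85.5400 5.4600 0.0000] k=[91 91 83 1 0]
t=2: x=[91.0000 90.5200 78.5600 5.8600 0.0600] k=[91 90 77 1 1]
t=3: x=[90.9400 89.2800 73.2200 5.5600 1.0000] k=[91 91 71 1 0]
t=4: x=[91.0000 89.8000 68.0000 5.1400 0.0600] k=[91 91 65 5 0]
t=5: x=[91.0000 89.4400 62.9600 8.3000 0.3000] k=[91 87 66 13 0]
t=6: x=[90.7600 85.9800 64.0800 15.4000 0.7800] k=[91 85 62 10 1]
t=7: x=[90.6400 83.9800 60.2600 12.5800 1.5400] k=[91 86 59 17 0]
t=8: x=[90.7000 84.6800 58.1000 18.5000 1.0200] k=[89 80 55 22 5]
t=9: x=[88.4600 79.0400 54.5200 22.9600 6.0200] k=[83 83 60 24 9]

0.5692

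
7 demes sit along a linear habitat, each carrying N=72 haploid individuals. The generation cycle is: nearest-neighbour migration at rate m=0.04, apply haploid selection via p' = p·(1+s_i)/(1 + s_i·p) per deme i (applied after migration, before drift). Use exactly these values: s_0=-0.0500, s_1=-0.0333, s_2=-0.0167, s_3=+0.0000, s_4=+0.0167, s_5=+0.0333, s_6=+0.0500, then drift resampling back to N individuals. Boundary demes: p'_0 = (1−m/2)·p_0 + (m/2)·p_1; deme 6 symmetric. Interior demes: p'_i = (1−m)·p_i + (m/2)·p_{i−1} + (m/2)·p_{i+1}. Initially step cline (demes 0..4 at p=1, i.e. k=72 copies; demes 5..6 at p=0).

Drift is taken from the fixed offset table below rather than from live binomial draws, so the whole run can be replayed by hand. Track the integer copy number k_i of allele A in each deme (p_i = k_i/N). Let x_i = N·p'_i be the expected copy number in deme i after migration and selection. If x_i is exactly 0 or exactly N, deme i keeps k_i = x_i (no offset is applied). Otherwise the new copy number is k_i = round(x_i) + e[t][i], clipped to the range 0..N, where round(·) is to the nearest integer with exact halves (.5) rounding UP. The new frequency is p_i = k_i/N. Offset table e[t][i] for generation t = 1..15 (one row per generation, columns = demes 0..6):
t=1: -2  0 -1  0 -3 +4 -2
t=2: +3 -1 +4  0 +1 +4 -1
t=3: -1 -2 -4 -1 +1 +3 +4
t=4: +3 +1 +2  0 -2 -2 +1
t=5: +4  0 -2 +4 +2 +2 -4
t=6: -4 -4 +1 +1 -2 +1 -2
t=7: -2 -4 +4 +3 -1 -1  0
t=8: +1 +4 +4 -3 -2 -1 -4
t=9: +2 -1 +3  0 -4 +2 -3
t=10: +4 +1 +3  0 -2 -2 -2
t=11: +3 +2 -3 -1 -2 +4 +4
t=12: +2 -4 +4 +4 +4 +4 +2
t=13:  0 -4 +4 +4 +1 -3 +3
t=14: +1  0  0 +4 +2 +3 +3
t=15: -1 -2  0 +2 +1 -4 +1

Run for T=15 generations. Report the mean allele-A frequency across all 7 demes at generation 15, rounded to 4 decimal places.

0.7540

t=0: k=[72 72 72 72 72 0 0]
t=1: x=[72.0000 72.0000 72.0000 72.0000 70.5832 1.4870 0.0000] k=[72 72 72 72 68 5 0]
t=2: x=[72.0000 72.0000 72.0000 71.9200 66.8991 6.3470 0.1050] k=[72 72 72 72 68 10 0]
t=3: x=[72.0000 72.0000 72.0000 71.9200 66.9976 11.2679 0.2100] k=[72 72 72 71 68 14 4]
t=4: x=[72.0000 72.0000 71.9797 70.9600 67.0568 15.2704 4.3972] k=[72 72 72 71 65 13 5]
t=5: x=[72.0000 72.0000 71.9797 70.9000 64.1960 14.2507 5.3987] k=[72 72 70 72 66 16 1]
t=6: x=[72.0000 71.9586 70.0483 71.8400 65.2224 17.1238 1.3638] k=[72 68 71 72 63 18 0]
t=7: x=[71.9158 68.0144 70.9426 71.8000 62.4184 18.9945 0.3779] k=[70 64 72 72 61 18 0]
t=8: x=[69.7719 64.0435 71.8373 71.7800 60.5207 18.9539 0.3779] k=[71 68 72 69 59 18 0]
t=9: x=[70.8851 68.0144 71.8576 68.8600 58.5620 18.9132 0.3779] k=[72 67 72 69 55 21 0]
t=10: x=[71.8947 67.0460 71.8373 68.7800 54.8176 21.7541 0.4409] k=[72 68 72 69 53 20 0]
t=11: x=[71.9158 68.0350 71.8576 68.7400 52.8934 20.7403 0.4199] k=[72 70 69 68 51 25 4]
t=12: x=[71.9579 69.9537 68.9512 67.6800 51.0667 25.6382 4.6268] k=[72 66 72 72 55 30 7]
t=13: x=[71.8737 66.0580 71.8780 71.6600 55.0555 30.6150 7.7926] k=[72 62 72 72 56 28 11]
t=14: x=[71.7895 62.1147 71.7966 71.6800 55.9674 28.7840 11.8140] k=[72 62 72 72 58 32 15]
t=15: x=[71.7895 62.1147 71.7966 71.7200 57.9483 32.7640 15.9372] k=[71 60 72 72 59 29 17]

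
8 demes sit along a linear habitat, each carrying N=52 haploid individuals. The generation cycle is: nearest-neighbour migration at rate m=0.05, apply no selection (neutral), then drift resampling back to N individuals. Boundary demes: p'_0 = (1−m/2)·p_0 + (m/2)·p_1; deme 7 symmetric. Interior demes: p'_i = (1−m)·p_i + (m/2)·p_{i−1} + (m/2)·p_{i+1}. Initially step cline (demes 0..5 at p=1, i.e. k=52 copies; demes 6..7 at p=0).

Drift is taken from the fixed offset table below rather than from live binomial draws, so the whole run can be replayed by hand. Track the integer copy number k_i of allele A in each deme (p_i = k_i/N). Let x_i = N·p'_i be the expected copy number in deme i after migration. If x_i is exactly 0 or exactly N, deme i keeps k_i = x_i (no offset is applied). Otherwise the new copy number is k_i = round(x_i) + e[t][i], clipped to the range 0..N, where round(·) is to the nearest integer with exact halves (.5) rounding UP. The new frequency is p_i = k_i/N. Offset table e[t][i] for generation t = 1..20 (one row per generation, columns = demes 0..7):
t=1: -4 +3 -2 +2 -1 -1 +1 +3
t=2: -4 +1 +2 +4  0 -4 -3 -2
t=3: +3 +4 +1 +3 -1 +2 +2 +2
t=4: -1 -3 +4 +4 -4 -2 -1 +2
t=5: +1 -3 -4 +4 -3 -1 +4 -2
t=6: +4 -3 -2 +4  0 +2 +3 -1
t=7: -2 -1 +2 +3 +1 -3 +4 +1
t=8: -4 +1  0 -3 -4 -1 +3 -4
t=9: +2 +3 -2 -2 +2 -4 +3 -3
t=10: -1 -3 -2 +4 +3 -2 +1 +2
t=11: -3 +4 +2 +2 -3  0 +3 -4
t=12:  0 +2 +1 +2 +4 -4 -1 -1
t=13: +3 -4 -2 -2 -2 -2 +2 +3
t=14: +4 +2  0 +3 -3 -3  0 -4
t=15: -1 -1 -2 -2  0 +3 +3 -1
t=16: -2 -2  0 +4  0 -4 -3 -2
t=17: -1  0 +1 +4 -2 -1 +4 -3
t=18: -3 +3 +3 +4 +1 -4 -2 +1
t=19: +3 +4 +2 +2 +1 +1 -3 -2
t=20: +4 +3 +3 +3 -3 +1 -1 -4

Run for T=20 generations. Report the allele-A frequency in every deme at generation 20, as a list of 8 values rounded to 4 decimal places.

[1.0000, 1.0000, 1.0000, 1.0000, 0.7500, 0.4231, 0.3269, 0.0000]

t=0: k=[52 52 52 52 52 52 0 0]
t=1: x=[52.0000 52.0000 52.0000 52.0000 52.0000 50.7000 1.3000 0.0000] k=[52 52 52 52 52 50 2 0]
t=2: x=[52.0000 52.0000 52.0000 52.0000 51.9500 48.8500 3.1500 0.0500] k=[52 52 52 52 52 45 0 0]
t=3: x=[52.0000 52.0000 52.0000 52.0000 51.8250 44.0500 1.1250 0.0000] k=[52 52 52 52 51 46 3 0]
t=4: x=[52.0000 52.0000 52.0000 51.9750 50.9000 45.0500 4.0000 0.0750] k=[52 52 52 52 47 43 3 2]
t=5: x=[52.0000 52.0000 52.0000 51.8750 47.0250 42.1000 3.9750 2.0250] k=[52 52 52 52 44 41 8 0]
t=6: x=[52.0000 52.0000 52.0000 51.8000 44.1250 40.2500 8.6250 0.2000] k=[52 52 52 52 44 42 12 0]
t=7: x=[52.0000 52.0000 52.0000 51.8000 44.1500 41.3000 12.4500 0.3000] k=[52 52 52 52 45 38 16 1]
t=8: x=[52.0000 52.0000 52.0000 51.8250 45.0000 37.6250 16.1750 1.3750] k=[52 52 52 49 41 37 19 0]
t=9: x=[52.0000 52.0000 51.9250 48.8750 41.1000 36.6500 18.9750 0.4750] k=[52 52 50 47 43 33 22 0]
t=10: x=[52.0000 51.9500 49.9750 46.9750 42.8500 32.9750 21.7250 0.5500] k=[52 49 48 51 46 31 23 3]
t=11: x=[51.9250 49.0500 48.1000 50.8000 45.7500 31.1750 22.7000 3.5000] k=[49 52 50 52 43 31 26 0]
t=12: x=[49.0750 51.8750 50.1000 51.7250 42.9250 31.1750 25.4750 0.6500] k=[49 52 51 52 47 27 24 0]
t=13: x=[49.0750 51.9000 51.0500 51.8500 46.6250 27.4250 23.4750 0.6000] k=[52 48 49 50 45 25 25 4]
t=14: x=[51.9000 48.1250 49.0000 49.8500 44.6250 25.5000 24.4750 4.5250] k=[52 50 49 52 42 23 24 1]
t=15: x=[51.9500 50.0250 49.1000 51.6750 41.7750 23.5000 23.4000 1.5750] k=[51 49 47 50 42 27 26 1]
t=16: x=[50.9500 49.0000 47.1250 49.7250 41.8250 27.3500 25.4000 1.6250] k=[49 47 47 52 42 23 22 0]
t=17: x=[48.9500 47.0500 47.1250 51.6250 41.7750 23.4500 21.4750 0.5500] k=[48 47 48 52 40 22 25 0]
t=18: x=[47.9750 47.0500 48.0750 51.6000 39.8500 22.5250 24.3000 0.6250] k=[45 50 51 52 41 19 22 2]
t=19: x=[45.1250 49.9000 51.0000 51.7000 40.7250 19.6250 21.4250 2.5000] k=[48 52 52 52 42 21 18 1]
t=20: x=[48.1000 51.9000 52.0000 51.7500 41.7250 21.4500 17.6500 1.4250] k=[52 52 52 52 39 22 17 0]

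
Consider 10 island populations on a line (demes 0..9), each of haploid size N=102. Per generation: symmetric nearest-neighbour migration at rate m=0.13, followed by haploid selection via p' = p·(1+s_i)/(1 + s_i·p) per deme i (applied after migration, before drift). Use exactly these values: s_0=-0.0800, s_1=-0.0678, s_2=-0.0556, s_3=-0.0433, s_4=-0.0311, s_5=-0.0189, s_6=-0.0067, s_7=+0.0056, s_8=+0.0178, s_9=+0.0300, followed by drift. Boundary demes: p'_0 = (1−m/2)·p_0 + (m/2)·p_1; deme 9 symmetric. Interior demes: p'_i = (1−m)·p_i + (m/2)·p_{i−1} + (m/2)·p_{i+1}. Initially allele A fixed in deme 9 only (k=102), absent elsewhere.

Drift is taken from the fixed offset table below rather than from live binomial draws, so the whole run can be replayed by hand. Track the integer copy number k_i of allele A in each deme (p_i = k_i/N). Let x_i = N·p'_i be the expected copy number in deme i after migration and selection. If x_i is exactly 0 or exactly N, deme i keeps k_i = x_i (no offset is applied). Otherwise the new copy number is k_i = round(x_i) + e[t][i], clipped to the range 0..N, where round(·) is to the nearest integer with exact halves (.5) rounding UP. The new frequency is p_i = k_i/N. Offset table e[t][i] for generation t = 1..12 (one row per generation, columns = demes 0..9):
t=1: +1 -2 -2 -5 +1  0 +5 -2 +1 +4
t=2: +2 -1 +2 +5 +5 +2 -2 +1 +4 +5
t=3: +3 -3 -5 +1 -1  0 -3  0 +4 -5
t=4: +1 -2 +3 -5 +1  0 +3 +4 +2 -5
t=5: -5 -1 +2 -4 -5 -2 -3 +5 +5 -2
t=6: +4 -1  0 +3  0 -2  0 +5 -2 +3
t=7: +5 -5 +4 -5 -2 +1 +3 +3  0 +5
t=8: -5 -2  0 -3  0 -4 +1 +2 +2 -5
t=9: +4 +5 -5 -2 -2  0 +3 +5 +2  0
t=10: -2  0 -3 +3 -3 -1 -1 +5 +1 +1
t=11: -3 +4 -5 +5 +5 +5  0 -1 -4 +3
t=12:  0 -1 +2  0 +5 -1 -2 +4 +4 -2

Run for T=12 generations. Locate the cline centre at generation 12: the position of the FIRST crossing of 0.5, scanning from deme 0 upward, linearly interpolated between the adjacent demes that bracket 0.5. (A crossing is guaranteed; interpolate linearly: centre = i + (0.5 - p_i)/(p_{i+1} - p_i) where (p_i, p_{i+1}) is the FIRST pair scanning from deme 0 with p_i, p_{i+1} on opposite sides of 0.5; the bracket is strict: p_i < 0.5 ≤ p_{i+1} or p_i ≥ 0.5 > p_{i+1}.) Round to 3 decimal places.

t=0: k=[0 0 0 0 0 0 0 0 0 102]
t=1: x=[0.0000 0.0000 0.0000 0.0000 0.0000 0.0000 0.0000 0.0000 6.7402 95.5509] k=[0 0 0 0 0 0 0 0 8 100]
t=2: x=[0.0000 0.0000 0.0000 0.0000 0.0000 0.0000 0.0000 0.5229 13.6675 94.2347] k=[0 0 0 0 0 0 0 2 18 99]
t=3: x=[0.0000 0.0000 0.0000 0.0000 0.0000 0.0000 0.1291 2.9258 22.5332 93.9567] k=[0 0 0 0 0 0 0 3 27 89]
t=4: x=[0.0000 0.0000 0.0000 0.0000 0.0000 0.0000 0.1937 4.3884 29.8411 85.3852] k=[0 0 0 0 0 0 3 8 32 80]
t=5: x=[0.0000 0.0000 0.0000 0.0000 0.0000 0.1913 3.1097 9.2820 33.9585 77.4354] k=[0 0 0 0 0 0 0 14 39 75]
t=6: x=[0.0000 0.0000 0.0000 0.0000 0.0000 0.0000 0.9040 14.7855 40.1437 73.2739] k=[0 0 0 0 0 0 1 20 38 76]
t=7: x=[0.0000 0.0000 0.0000 0.0000 0.0000 0.0638 2.1558 20.0247 39.7271 74.1327] k=[0 0 0 0 0 1 5 23 40 79]
t=8: x=[0.0000 0.0000 0.0000 0.0000 0.0630 1.1727 5.8727 23.0344 41.8648 77.0266] k=[0 0 0 0 0 0 7 25 44 72]
t=9: x=[0.0000 0.0000 0.0000 0.0000 0.0000 0.4464 7.6672 25.1707 45.0283 70.8235] k=[0 0 0 0 0 0 11 30 47 71]
t=10: x=[0.0000 0.0000 0.0000 0.0000 0.0000 0.7016 11.4515 29.9881 47.9030 70.0917] k=[0 0 0 0 0 0 10 35 49 71]
t=11: x=[0.0000 0.0000 0.0000 0.0000 0.0000 0.6378 10.9093 34.4122 49.9696 70.2203] k=[0 0 0 0 0 6 11 33 46 73]
t=12: x=[0.0000 0.0000 0.0000 0.0000 0.3779 5.8292 12.0335 32.5386 47.3573 71.8762] k=[0 0 0 0 5 5 10 37 51 70]

8.000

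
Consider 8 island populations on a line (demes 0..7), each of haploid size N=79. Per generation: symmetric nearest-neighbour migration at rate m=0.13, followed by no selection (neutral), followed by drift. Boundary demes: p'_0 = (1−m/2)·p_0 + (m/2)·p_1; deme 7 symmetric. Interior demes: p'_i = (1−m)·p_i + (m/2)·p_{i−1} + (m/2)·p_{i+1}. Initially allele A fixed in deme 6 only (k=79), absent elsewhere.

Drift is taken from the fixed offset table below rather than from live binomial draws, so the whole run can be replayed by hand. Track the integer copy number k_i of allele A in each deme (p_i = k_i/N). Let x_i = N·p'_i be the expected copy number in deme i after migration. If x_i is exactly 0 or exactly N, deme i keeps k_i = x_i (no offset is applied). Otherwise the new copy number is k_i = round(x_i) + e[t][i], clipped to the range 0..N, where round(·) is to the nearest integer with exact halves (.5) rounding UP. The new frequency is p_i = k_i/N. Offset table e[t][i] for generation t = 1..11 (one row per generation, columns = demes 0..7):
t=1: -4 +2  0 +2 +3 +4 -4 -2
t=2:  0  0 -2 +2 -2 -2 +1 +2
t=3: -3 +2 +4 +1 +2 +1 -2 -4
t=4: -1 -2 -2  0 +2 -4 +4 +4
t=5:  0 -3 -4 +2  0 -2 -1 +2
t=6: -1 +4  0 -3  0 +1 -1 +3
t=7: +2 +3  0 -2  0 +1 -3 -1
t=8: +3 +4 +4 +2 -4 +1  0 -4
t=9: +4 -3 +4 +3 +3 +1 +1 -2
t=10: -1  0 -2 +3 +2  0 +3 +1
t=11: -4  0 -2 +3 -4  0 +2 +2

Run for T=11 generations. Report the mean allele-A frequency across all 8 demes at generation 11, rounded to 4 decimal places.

0.1440

t=0: k=[0 0 0 0 0 0 79 0]
t=1: x=[0.0000 0.0000 0.0000 0.0000 0.0000 5.1350 68.7300 5.1350] k=[0 0 0 0 0 9 65 3]
t=2: x=[0.0000 0.0000 0.0000 0.0000 0.5850 12.0550 57.3300 7.0300] k=[0 0 0 0 0 10 58 9]
t=3: x=[0.0000 0.0000 0.0000 0.0000 0.6500 12.4700 51.6950 12.1850] k=[0 0 0 0 3 13 50 8]
t=4: x=[0.0000 0.0000 0.0000 0.1950 3.4550 14.7550 44.8650 10.7300] k=[0 0 0 0 5 11 49 15]
t=5: x=[0.0000 0.0000 0.0000 0.3250 5.0650 13.0800 44.3200 17.2100] k=[0 0 0 2 5 11 43 19]
t=6: x=[0.0000 0.0000 0.1300 2.0650 5.1950 12.6900 39.3600 20.5600] k=[0 0 0 0 5 14 38 24]
t=7: x=[0.0000 0.0000 0.0000 0.3250 5.2600 14.9750 35.5300 24.9100] k=[0 0 0 0 5 16 33 24]
t=8: x=[0.0000 0.0000 0.0000 0.3250 5.3900 16.3900 31.3100 24.5850] k=[0 0 0 2 1 17 31 21]
t=9: x=[0.0000 0.0000 0.1300 1.8050 2.1050 16.8700 29.4400 21.6500] k=[0 0 4 5 5 18 30 20]
t=10: x=[0.0000 0.2600 3.8050 4.9350 5.8450 17.9350 28.5700 20.6500] k=[0 0 2 8 8 18 32 22]
t=11: x=[0.0000 0.1300 2.2600 7.6100 8.6500 18.2600 30.4400 22.6500] k=[0 0 0 11 5 18 32 25]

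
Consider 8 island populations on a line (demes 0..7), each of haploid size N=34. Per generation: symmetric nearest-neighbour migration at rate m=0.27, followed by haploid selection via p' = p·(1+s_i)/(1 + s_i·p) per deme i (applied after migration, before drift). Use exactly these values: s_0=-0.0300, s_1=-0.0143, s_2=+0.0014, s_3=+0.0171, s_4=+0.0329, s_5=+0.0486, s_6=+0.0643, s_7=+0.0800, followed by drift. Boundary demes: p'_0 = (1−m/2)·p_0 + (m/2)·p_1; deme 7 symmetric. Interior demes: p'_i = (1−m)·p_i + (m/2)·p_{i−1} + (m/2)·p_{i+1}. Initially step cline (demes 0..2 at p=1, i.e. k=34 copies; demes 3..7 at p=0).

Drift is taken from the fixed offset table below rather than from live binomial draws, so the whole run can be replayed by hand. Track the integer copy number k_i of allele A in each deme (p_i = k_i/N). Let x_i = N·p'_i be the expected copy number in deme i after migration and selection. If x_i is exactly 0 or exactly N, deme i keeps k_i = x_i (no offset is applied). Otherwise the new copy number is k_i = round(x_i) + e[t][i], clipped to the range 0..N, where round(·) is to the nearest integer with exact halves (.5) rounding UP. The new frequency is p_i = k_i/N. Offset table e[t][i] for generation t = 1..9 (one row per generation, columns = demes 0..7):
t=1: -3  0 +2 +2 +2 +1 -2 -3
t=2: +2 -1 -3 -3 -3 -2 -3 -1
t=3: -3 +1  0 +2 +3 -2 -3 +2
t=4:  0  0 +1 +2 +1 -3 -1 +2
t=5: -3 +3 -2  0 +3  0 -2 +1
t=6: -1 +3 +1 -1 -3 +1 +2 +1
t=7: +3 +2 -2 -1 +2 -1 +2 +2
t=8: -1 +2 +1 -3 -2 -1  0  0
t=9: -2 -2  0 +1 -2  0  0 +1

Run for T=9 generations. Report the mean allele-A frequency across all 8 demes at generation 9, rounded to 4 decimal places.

0.4044

t=0: k=[34 34 34 0 0 0 0 0]
t=1: x=[34.0000 34.0000 29.4156 4.6577 0.0000 0.0000 0.0000 0.0000] k=[34 34 31 7 0 0 0 0]
t=2: x=[34.0000 33.5892 28.1718 9.4100 0.9752 0.0000 0.0000 0.0000] k=[34 33 25 6 0 0 0 0]
t=3: x=[33.8608 32.0284 23.5251 7.8570 0.8360 0.0000 0.0000 0.0000] k=[31 33 24 10 4 0 0 0]
t=4: x=[31.1925 31.4816 23.3352 11.2070 4.3923 0.5658 0.0000 0.0000] k=[31 31 24 13 5 0 0 0]
t=5: x=[30.9156 30.0045 23.4702 13.5429 5.5538 0.7071 0.0000 0.0000] k=[28 33 21 14 9 1 0 0]
t=6: x=[28.5368 30.6619 21.6860 14.4106 8.8045 2.0339 0.1436 0.0000] k=[28 34 23 13 6 3 2 0]
t=7: x=[28.6746 31.6740 23.1453 13.5429 6.7127 3.4130 1.9779 0.2914] k=[32 34 21 13 9 2 4 2]
t=8: x=[32.2193 31.9474 21.6860 13.6784 8.8045 3.3558 3.6585 2.4386] k=[31 34 23 11 7 2 4 2]
t=9: x=[31.3310 32.0841 22.8755 12.2124 7.0441 3.0752 3.6585 2.4386] k=[29 30 23 13 5 3 4 3]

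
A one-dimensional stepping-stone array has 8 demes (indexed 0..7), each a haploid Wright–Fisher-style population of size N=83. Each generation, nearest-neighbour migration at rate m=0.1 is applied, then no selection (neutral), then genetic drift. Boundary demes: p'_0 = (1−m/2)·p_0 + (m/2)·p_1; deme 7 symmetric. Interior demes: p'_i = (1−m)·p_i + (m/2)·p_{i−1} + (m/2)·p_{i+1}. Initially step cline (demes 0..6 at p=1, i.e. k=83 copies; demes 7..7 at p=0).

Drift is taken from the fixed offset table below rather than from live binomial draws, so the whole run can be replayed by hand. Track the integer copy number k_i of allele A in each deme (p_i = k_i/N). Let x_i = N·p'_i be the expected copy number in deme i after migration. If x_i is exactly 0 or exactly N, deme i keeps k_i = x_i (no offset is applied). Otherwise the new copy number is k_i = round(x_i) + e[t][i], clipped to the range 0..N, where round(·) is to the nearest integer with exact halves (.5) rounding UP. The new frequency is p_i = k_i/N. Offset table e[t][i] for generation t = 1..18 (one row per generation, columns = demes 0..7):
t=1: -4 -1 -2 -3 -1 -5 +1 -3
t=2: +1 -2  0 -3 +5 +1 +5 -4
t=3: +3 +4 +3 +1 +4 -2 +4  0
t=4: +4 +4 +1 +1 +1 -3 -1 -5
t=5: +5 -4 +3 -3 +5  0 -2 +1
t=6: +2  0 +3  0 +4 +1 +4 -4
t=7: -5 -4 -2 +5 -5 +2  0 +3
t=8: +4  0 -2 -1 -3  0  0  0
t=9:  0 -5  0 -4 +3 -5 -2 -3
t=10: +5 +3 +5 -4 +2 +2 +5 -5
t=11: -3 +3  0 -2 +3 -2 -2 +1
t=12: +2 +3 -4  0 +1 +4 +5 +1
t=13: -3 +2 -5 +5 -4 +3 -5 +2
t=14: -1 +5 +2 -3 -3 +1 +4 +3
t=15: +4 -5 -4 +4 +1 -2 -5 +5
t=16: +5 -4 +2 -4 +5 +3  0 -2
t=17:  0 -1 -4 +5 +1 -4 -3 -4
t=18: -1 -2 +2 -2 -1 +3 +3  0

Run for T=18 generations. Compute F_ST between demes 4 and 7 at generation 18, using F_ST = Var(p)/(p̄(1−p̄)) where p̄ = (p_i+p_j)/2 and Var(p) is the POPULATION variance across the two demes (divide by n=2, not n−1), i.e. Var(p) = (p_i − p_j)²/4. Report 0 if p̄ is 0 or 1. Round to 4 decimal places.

t=0: k=[83 83 83 83 83 83 83 0]
t=1: x=[83.0000 83.0000 83.0000 83.0000 83.0000 83.0000 78.8500 4.1500] k=[83 83 83 83 83 83 80 1]
t=2: x=[83.0000 83.0000 83.0000 83.0000 83.0000 82.8500 76.2000 4.9500] k=[83 83 83 83 83 83 81 1]
t=3: x=[83.0000 83.0000 83.0000 83.0000 83.0000 82.9000 77.1000 5.0000] k=[83 83 83 83 83 81 81 5]
t=4: x=[83.0000 83.0000 83.0000 83.0000 82.9000 81.1000 77.2000 8.8000] k=[83 83 83 83 83 78 76 4]
t=5: x=[83.0000 83.0000 83.0000 83.0000 82.7500 78.1500 72.5000 7.6000] k=[83 83 83 83 83 78 71 9]
t=6: x=[83.0000 83.0000 83.0000 83.0000 82.7500 77.9000 68.2500 12.1000] k=[83 83 83 83 83 79 72 8]
t=7: x=[83.0000 83.0000 83.0000 83.0000 82.8000 78.8500 69.1500 11.2000] k=[83 83 83 83 78 81 69 14]
t=8: x=[83.0000 83.0000 83.0000 82.7500 78.4000 80.2500 66.8500 16.7500] k=[83 83 83 82 75 80 67 17]
t=9: x=[83.0000 83.0000 82.9500 81.7000 75.6000 79.1000 65.1500 19.5000] k=[83 83 83 78 79 74 63 17]
t=10: x=[83.0000 83.0000 82.7500 78.3000 78.7000 73.7000 61.2500 19.3000] k=[83 83 83 74 81 76 66 14]
t=11: x=[83.0000 83.0000 82.5500 74.8000 80.4000 75.7500 63.9000 16.6000] k=[83 83 83 73 83 74 62 18]
t=12: x=[83.0000 83.0000 82.5000 74.0000 82.0500 73.8500 60.4000 20.2000] k=[83 83 79 74 83 78 65 21]
t=13: x=[83.0000 82.8000 78.9500 74.7000 82.3000 77.6000 63.4500 23.2000] k=[83 83 74 80 78 81 58 25]
t=14: x=[83.0000 82.5500 74.7500 79.6000 78.2500 79.7000 57.5000 26.6500] k=[83 83 77 77 75 81 62 30]
t=15: x=[83.0000 82.7000 77.3000 76.9000 75.4000 79.7500 61.3500 31.6000] k=[83 78 73 81 76 78 56 37]
t=16: x=[82.7500 78.0000 73.6500 80.3500 76.3500 76.8000 56.1500 37.9500] k=[83 74 76 76 81 80 56 36]
t=17: x=[82.5500 74.5500 75.9000 76.2500 80.7000 78.8500 56.2000 37.0000] k=[83 74 72 81 82 75 53 33]
t=18: x=[82.5500 74.3500 72.5500 80.6000 81.6000 74.2500 53.1000 34.0000] k=[82 72 75 79 81 77 56 34]

0.3766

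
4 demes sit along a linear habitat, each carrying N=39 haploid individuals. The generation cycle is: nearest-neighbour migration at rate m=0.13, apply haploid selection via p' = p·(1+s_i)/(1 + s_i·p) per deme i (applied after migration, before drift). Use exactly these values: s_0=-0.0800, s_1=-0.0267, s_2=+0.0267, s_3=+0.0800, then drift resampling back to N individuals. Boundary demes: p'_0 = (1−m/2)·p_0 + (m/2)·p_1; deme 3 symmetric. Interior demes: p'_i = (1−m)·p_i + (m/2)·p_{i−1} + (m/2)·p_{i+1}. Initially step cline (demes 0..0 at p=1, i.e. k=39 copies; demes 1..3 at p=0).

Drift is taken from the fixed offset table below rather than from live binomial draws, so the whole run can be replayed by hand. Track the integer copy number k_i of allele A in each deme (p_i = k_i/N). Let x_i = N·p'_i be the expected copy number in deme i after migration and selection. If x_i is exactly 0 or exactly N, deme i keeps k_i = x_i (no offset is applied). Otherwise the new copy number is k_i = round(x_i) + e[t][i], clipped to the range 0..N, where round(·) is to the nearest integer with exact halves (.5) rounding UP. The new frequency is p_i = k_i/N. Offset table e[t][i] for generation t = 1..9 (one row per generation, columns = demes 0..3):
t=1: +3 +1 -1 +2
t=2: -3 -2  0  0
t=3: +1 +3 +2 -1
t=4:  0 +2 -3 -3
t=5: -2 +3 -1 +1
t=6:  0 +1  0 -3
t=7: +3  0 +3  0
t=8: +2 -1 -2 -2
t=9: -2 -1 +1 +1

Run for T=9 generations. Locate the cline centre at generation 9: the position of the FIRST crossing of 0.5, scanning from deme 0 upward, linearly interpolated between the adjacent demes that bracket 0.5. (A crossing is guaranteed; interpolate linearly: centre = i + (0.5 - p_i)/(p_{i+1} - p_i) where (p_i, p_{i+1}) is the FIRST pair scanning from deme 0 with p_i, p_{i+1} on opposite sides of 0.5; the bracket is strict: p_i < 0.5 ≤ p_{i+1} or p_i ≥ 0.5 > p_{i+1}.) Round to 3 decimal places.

0.250

t=0: k=[39 0 0 0]
t=1: x=[36.2601 2.4716 0.0000 0.0000] k=[39 3 0 0]
t=2: x=[36.4697 5.0253 0.2002 0.0000] k=[33 3 0 0]
t=3: x=[30.5092 4.6432 0.2002 0.0000] k=[32 8 2 0]
t=4: x=[29.8699 8.9815 2.3168 0.1404] k=[30 11 0 0]
t=5: x=[28.1232 11.3015 0.7337 0.0000] k=[26 14 0 0]
t=6: x=[24.4682 13.6291 0.9337 0.0000] k=[24 15 1 0]
t=7: x=[22.6287 14.4281 1.8919 0.0702] k=[26 14 5 0]
t=8: x=[24.4682 13.9516 5.3811 0.3508] k=[26 13 3 0]
t=9: x=[24.4017 12.9598 3.5389 0.2105] k=[22 12 5 1]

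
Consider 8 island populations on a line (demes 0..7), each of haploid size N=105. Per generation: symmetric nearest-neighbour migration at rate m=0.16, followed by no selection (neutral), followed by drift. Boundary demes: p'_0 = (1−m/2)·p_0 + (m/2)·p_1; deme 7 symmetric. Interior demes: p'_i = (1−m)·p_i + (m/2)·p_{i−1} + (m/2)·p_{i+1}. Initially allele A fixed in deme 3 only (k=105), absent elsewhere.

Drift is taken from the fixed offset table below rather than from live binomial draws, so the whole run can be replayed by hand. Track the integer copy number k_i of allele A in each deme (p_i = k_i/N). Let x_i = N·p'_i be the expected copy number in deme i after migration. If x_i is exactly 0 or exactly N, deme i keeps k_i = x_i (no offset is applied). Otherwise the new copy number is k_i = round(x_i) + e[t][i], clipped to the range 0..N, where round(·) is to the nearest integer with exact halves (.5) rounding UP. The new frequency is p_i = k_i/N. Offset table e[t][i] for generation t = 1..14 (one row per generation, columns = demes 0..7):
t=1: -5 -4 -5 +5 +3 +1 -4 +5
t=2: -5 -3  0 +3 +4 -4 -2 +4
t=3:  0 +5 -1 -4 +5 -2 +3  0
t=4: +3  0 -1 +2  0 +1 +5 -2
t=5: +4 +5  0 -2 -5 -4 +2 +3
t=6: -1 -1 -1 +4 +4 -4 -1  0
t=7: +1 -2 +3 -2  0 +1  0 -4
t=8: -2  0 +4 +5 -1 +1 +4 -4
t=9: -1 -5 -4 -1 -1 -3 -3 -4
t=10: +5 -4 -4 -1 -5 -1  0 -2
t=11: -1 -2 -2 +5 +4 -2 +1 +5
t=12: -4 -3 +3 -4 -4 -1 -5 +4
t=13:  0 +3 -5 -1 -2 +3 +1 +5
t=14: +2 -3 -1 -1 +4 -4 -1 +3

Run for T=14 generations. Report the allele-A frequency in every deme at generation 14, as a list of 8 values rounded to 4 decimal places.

[0.0571, 0.0476, 0.1524, 0.2857, 0.2190, 0.0476, 0.0190, 0.1429]

t=0: k=[0 0 0 105 0 0 0 0]
t=1: x=[0.0000 0.0000 8.4000 88.2000 8.4000 0.0000 0.0000 0.0000] k=[0 0 3 93 11 0 0 0]
t=2: x=[0.0000 0.2400 9.9600 79.2400 16.6800 0.8800 0.0000 0.0000] k=[0 0 10 82 21 0 0 0]
t=3: x=[0.0000 0.8000 14.9600 71.3600 24.2000 1.6800 0.0000 0.0000] k=[0 6 14 67 29 0 0 0]
t=4: x=[0.4800 6.1600 17.6000 59.7200 29.7200 2.3200 0.0000 0.0000] k=[3 6 17 62 30 3 0 0]
t=5: x=[3.2400 6.6400 19.7200 55.8400 30.4000 4.9200 0.2400 0.0000] k=[7 12 20 54 25 1 2 0]
t=6: x=[7.4000 12.2400 22.0800 48.9600 25.4000 3.0000 1.7600 0.1600] k=[6 11 21 53 29 0 1 0]
t=7: x=[6.4000 11.4000 22.7600 48.5200 28.6000 2.4000 0.8400 0.0800] k=[7 9 26 47 29 3 1 0]
t=8: x=[7.1600 10.2000 26.3200 43.8800 28.3600 4.9200 1.0800 0.0800] k=[5 10 30 49 27 6 5 0]
t=9: x=[5.4000 11.2000 29.9200 45.7200 27.0800 7.6000 4.6800 0.4000] k=[4 6 26 45 26 5 2 0]
t=10: x=[4.1600 7.4400 25.9200 41.9600 25.8400 6.4400 2.0800 0.1600] k=[9 3 22 41 21 5 2 0]
t=11: x=[8.5200 5.0000 22.0000 37.8800 21.3200 6.0400 2.0800 0.1600] k=[8 3 20 43 25 4 3 5]
t=12: x=[7.6000 4.7600 20.4800 39.7200 24.7600 5.6000 3.2400 4.8400] k=[4 2 23 36 21 5 0 9]
t=13: x=[3.8400 3.8400 22.3600 33.7600 20.9200 5.8800 1.1200 8.2800] k=[4 7 17 33 19 9 2 13]
t=14: x=[4.2400 7.5600 17.4800 30.6000 19.3200 9.2400 3.4400 12.1200] k=[6 5 16 30 23 5 2 15]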